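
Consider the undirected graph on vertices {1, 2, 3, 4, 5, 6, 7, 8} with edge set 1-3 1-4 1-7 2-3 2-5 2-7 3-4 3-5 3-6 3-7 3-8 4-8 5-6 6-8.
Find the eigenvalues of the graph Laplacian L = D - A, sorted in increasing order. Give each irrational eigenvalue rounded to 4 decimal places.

[0, 1.7530, 1.7530, 3.4450, 3.4450, 4.8019, 4.8019, 8]

With the vertex order [1, 2, 3, 4, 5, 6, 7, 8], the degrees are [3, 3, 7, 3, 3, 3, 3, 3], giving D = diag(3, 3, 7, 3, 3, 3, 3, 3) and L = D - A. Since every row of L sums to 0, the all-ones vector is in the kernel and 0 is an eigenvalue. There is one zero in the spectrum, matching the 1 component.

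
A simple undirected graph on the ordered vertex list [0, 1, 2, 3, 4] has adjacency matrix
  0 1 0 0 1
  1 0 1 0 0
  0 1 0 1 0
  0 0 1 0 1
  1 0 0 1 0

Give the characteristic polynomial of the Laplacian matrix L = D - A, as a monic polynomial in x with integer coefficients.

With the vertex order [0, 1, 2, 3, 4], the degrees are [2, 2, 2, 2, 2], giving D = diag(2, 2, 2, 2, 2) and L = D - A. L has integer entries, so p(x) = det(xI - L) has integer coefficients. Expanding the determinant yields x^5 - 10x^4 + 35x^3 - 50x^2 + 25x. Since p(0) = det(-L) = 0, x divides p(x).

x^5 - 10x^4 + 35x^3 - 50x^2 + 25x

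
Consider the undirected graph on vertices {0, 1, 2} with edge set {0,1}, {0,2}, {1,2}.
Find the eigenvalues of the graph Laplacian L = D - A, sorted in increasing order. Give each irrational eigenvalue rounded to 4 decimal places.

Each diagonal entry of L is the vertex degree and each off-diagonal entry is -1 where an edge is present, 0 otherwise; in the order [0, 1, 2] the diagonal is [2, 2, 2]. Since every row of L sums to 0, the all-ones vector is in the kernel and 0 is an eigenvalue. The largest eigenvalue, 3, is at most the vertex count 3. The eigenvalues sum to 6, which equals trace(L) = 2|E|.

[0, 3, 3]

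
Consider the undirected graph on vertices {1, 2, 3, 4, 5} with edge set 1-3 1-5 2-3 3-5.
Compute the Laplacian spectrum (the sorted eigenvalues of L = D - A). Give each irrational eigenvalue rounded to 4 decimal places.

Reading degrees in the order [1, 2, 3, 4, 5] gives [2, 1, 3, 0, 2]; set D = diag(2, 1, 3, 0, 2) and form L = D - A. Since every row of L sums to 0, the all-ones vector is in the kernel and 0 is an eigenvalue. The 2 zero eigenvalues correspond to the 2 connected components. There are 2 zeros in the spectrum, matching the 2 components. The largest eigenvalue, 4, is at most the vertex count 5.

[0, 0, 1, 3, 4]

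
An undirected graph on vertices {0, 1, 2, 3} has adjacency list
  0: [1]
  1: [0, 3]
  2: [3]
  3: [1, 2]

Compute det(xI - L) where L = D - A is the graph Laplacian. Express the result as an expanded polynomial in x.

x^4 - 6x^3 + 10x^2 - 4x

With the vertex order [0, 1, 2, 3], the degrees are [1, 2, 1, 2], giving D = diag(1, 2, 1, 2) and L = D - A. Computing det(xI - L) by cofactor expansion (or equivalently via sum-over-permutations) gives x^4 - 6x^3 + 10x^2 - 4x. Since p(0) = det(-L) = 0, x divides p(x). By the matrix-tree theorem the graph has (1/4) * product of the nonzero eigenvalues = 1 spanning tree.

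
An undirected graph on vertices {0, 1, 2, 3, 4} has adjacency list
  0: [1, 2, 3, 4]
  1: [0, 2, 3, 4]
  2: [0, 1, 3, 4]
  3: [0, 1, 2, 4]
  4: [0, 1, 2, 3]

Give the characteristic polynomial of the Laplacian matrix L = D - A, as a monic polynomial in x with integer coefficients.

x^5 - 20x^4 + 150x^3 - 500x^2 + 625x

Each diagonal entry of L is the vertex degree and each off-diagonal entry is -1 where an edge is present, 0 otherwise; in the order [0, 1, 2, 3, 4] the diagonal is [4, 4, 4, 4, 4]. L has integer entries, so p(x) = det(xI - L) has integer coefficients. Expanding the determinant yields x^5 - 20x^4 + 150x^3 - 500x^2 + 625x. Since p(0) = det(-L) = 0, x divides p(x). By the matrix-tree theorem the graph has (1/5) * product of the nonzero eigenvalues = 125 spanning trees. The largest eigenvalue, 5, is at most the vertex count 5.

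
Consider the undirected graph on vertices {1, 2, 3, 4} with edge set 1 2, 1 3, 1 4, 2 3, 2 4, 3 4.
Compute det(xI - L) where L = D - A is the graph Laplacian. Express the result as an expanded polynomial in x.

x^4 - 12x^3 + 48x^2 - 64x

With the vertex order [1, 2, 3, 4], the degrees are [3, 3, 3, 3], giving D = diag(3, 3, 3, 3) and L = D - A. Computing det(xI - L) by cofactor expansion (or equivalently via sum-over-permutations) gives x^4 - 12x^3 + 48x^2 - 64x. Since p(0) = det(-L) = 0, x divides p(x). By the matrix-tree theorem the graph has (1/4) * product of the nonzero eigenvalues = 16 spanning trees.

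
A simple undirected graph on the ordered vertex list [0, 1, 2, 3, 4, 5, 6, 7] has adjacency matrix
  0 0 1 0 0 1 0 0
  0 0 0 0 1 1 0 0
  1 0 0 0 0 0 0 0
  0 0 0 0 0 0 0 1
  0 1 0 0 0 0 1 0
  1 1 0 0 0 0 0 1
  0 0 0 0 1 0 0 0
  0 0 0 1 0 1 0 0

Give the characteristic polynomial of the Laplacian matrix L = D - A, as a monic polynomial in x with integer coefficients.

Each diagonal entry of L is the vertex degree and each off-diagonal entry is -1 where an edge is present, 0 otherwise; in the order [0, 1, 2, 3, 4, 5, 6, 7] the diagonal is [2, 2, 1, 1, 2, 3, 1, 2]. L has integer entries, so p(x) = det(xI - L) has integer coefficients. Expanding the determinant yields x^8 - 14x^7 + 77x^6 - 212x^5 + 307x^4 - 224x^3 + 72x^2 - 8x. The coefficient of x^7 equals -trace(L) = -14, matching the sum of degrees. There is one zero in the spectrum, matching the 1 component.

x^8 - 14x^7 + 77x^6 - 212x^5 + 307x^4 - 224x^3 + 72x^2 - 8x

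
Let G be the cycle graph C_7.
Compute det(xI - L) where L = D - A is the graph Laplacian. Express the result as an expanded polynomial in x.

The graph has 7 vertices and degree multiset [2, 2, 2, 2, 2, 2, 2]; D is the diagonal matrix of degrees and L = D - A. Computing det(xI - L) by cofactor expansion (or equivalently via sum-over-permutations) gives x^7 - 14x^6 + 77x^5 - 210x^4 + 294x^3 - 196x^2 + 49x. The constant term is 0 because L is singular (the all-ones vector lies in its kernel). By the matrix-tree theorem the graph has (1/7) * product of the nonzero eigenvalues = 7 spanning trees. The largest eigenvalue, 3.8019, is at most the vertex count 7.

x^7 - 14x^6 + 77x^5 - 210x^4 + 294x^3 - 196x^2 + 49x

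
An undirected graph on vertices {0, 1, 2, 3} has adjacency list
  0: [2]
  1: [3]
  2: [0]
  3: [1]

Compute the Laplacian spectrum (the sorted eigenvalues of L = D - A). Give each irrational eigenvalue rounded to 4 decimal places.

Reading degrees in the order [0, 1, 2, 3] gives [1, 1, 1, 1]; set D = diag(1, 1, 1, 1) and form L = D - A. The multiplicity of 0 as a Laplacian eigenvalue equals the number of connected components. The 2 zero eigenvalues correspond to the 2 connected components.

[0, 0, 2, 2]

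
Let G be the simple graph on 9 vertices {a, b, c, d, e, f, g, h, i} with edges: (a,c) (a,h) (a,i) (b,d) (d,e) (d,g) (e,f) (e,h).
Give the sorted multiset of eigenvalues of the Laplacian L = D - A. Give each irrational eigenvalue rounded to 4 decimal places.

Each diagonal entry of L is the vertex degree and each off-diagonal entry is -1 where an edge is present, 0 otherwise; in the order [a, b, c, d, e, f, g, h, i] the diagonal is [3, 1, 1, 3, 3, 1, 1, 2, 1]. L is symmetric positive semidefinite, so every eigenvalue is real and nonnegative. The largest eigenvalue, 4.6907, is at most the vertex count 9. The eigenvalues sum to 16, which equals trace(L) = 2|E|.

[0, 0.1830, 0.5723, 1, 1, 1.5095, 3, 4.0444, 4.6907]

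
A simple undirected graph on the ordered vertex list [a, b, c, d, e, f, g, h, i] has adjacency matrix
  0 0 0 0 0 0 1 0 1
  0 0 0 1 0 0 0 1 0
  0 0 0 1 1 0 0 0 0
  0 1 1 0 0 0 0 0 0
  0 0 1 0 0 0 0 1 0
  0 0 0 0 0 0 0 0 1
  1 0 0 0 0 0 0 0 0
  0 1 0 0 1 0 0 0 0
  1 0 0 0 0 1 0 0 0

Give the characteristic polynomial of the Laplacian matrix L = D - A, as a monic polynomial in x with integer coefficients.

Each diagonal entry of L is the vertex degree and each off-diagonal entry is -1 where an edge is present, 0 otherwise; in the order [a, b, c, d, e, f, g, h, i] the diagonal is [2, 2, 2, 2, 2, 1, 1, 2, 2]. Computing det(xI - L) by cofactor expansion (or equivalently via sum-over-permutations) gives x^9 - 16x^8 + 105x^7 - 364x^6 + 715x^5 - 790x^4 + 450x^3 - 100x^2. Since p(0) = det(-L) = 0, x divides p(x). There are 2 zeros in the spectrum, matching the 2 components. The eigenvalues sum to 16, which equals trace(L) = 2|E|.

x^9 - 16x^8 + 105x^7 - 364x^6 + 715x^5 - 790x^4 + 450x^3 - 100x^2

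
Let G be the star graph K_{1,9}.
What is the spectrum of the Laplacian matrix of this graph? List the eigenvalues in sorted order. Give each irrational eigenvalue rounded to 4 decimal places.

The graph has 10 vertices and degree multiset [9, 1, 1, 1, 1, 1, 1, 1, 1, 1]; D is the diagonal matrix of degrees and L = D - A. Since every row of L sums to 0, the all-ones vector is in the kernel and 0 is an eigenvalue. The largest eigenvalue, 10, is at most the vertex count 10.

[0, 1, 1, 1, 1, 1, 1, 1, 1, 10]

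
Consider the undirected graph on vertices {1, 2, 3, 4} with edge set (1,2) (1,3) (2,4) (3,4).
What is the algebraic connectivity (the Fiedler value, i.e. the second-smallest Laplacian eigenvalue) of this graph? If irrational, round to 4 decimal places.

2

Each diagonal entry of L is the vertex degree and each off-diagonal entry is -1 where an edge is present, 0 otherwise; in the order [1, 2, 3, 4] the diagonal is [2, 2, 2, 2]. The smallest Laplacian eigenvalue is always 0. The next one, lambda_2 = 2, measures how hard the graph is to disconnect: larger values mean better connectivity. The eigenvalues sum to 8, which equals trace(L) = 2|E|. There is one zero in the spectrum, matching the 1 component.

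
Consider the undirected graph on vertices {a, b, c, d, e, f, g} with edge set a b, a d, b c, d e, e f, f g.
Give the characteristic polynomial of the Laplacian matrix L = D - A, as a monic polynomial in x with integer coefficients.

x^7 - 12x^6 + 55x^5 - 120x^4 + 126x^3 - 56x^2 + 7x

With the vertex order [a, b, c, d, e, f, g], the degrees are [2, 2, 1, 2, 2, 2, 1], giving D = diag(2, 2, 1, 2, 2, 2, 1) and L = D - A. L has integer entries, so p(x) = det(xI - L) has integer coefficients. Expanding the determinant yields x^7 - 12x^6 + 55x^5 - 120x^4 + 126x^3 - 56x^2 + 7x. The constant term is 0 because L is singular (the all-ones vector lies in its kernel). There is one zero in the spectrum, matching the 1 component. The eigenvalues sum to 12, which equals trace(L) = 2|E|.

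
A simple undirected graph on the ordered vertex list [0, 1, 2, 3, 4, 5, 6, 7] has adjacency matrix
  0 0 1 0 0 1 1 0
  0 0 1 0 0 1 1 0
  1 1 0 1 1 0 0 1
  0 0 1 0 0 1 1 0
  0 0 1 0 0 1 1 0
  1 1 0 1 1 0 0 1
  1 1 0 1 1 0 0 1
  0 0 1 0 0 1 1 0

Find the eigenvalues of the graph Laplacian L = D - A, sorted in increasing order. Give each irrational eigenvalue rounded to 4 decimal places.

Reading degrees in the order [0, 1, 2, 3, 4, 5, 6, 7] gives [3, 3, 5, 3, 3, 5, 5, 3]; set D = diag(3, 3, 5, 3, 3, 5, 5, 3) and form L = D - A. Since every row of L sums to 0, the all-ones vector is in the kernel and 0 is an eigenvalue. The single zero eigenvalue shows the graph is connected. By the matrix-tree theorem the graph has (1/8) * product of the nonzero eigenvalues = 2025 spanning trees.

[0, 3, 3, 3, 3, 5, 5, 8]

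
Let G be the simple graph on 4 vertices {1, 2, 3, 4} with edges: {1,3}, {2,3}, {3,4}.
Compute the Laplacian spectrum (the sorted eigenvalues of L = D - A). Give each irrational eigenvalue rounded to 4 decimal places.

Each diagonal entry of L is the vertex degree and each off-diagonal entry is -1 where an edge is present, 0 otherwise; in the order [1, 2, 3, 4] the diagonal is [1, 1, 3, 1]. Since every row of L sums to 0, the all-ones vector is in the kernel and 0 is an eigenvalue.

[0, 1, 1, 4]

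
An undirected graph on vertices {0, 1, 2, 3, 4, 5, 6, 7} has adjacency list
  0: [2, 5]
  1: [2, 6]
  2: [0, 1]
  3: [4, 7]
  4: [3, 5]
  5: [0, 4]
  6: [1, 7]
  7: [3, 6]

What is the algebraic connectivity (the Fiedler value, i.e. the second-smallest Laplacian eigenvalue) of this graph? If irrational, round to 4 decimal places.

With the vertex order [0, 1, 2, 3, 4, 5, 6, 7], the degrees are [2, 2, 2, 2, 2, 2, 2, 2], giving D = diag(2, 2, 2, 2, 2, 2, 2, 2) and L = D - A. Computing the eigenvalues of L and sorting gives [0, 0.5858, 0.5858, 2, 2, 3.4142, 3.4142, 4]. The Fiedler value lambda_2 = 0.5858 is strictly positive, so the graph is connected. By the matrix-tree theorem the graph has (1/8) * product of the nonzero eigenvalues = 8 spanning trees. There is one zero in the spectrum, matching the 1 component.

0.5858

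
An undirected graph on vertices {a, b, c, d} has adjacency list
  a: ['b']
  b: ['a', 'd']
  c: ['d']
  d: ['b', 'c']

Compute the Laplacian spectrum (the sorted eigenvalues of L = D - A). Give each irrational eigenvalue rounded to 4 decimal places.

Reading degrees in the order [a, b, c, d] gives [1, 2, 1, 2]; set D = diag(1, 2, 1, 2) and form L = D - A. Since every row of L sums to 0, the all-ones vector is in the kernel and 0 is an eigenvalue. The eigenvalues sum to 6, which equals trace(L) = 2|E|. By the matrix-tree theorem the graph has (1/4) * product of the nonzero eigenvalues = 1 spanning tree.

[0, 0.5858, 2, 3.4142]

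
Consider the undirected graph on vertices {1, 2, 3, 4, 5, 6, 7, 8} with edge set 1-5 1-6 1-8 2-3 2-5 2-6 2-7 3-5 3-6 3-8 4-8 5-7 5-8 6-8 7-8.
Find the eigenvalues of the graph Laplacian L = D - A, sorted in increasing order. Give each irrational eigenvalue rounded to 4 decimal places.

[0, 0.9634, 2.5480, 3.2123, 4.6075, 4.9553, 6.3841, 7.3293]

With the vertex order [1, 2, 3, 4, 5, 6, 7, 8], the degrees are [3, 4, 4, 1, 5, 4, 3, 6], giving D = diag(3, 4, 4, 1, 5, 4, 3, 6) and L = D - A. L is symmetric positive semidefinite, so every eigenvalue is real and nonnegative. The single zero eigenvalue shows the graph is connected.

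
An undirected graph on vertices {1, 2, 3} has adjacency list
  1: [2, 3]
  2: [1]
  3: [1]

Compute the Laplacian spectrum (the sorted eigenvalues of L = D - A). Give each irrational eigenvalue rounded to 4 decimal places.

Reading degrees in the order [1, 2, 3] gives [2, 1, 1]; set D = diag(2, 1, 1) and form L = D - A. L is symmetric positive semidefinite, so every eigenvalue is real and nonnegative. The single zero eigenvalue shows the graph is connected. The largest eigenvalue, 3, is at most the vertex count 3. The eigenvalues sum to 4, which equals trace(L) = 2|E|.

[0, 1, 3]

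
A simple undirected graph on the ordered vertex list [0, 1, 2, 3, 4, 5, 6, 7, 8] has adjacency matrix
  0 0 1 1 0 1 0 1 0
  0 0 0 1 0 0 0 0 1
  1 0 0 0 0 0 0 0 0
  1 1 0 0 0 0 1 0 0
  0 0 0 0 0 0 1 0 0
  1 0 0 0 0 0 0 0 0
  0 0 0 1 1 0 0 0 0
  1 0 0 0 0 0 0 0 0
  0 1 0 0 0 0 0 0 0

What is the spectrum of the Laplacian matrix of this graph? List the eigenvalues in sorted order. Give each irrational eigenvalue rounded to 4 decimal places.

Reading degrees in the order [0, 1, 2, 3, 4, 5, 6, 7, 8] gives [4, 2, 1, 3, 1, 1, 2, 1, 1]; set D = diag(4, 2, 1, 3, 1, 1, 2, 1, 1) and form L = D - A. Since every row of L sums to 0, the all-ones vector is in the kernel and 0 is an eigenvalue.

[0, 0.2679, 0.3820, 1, 1, 1.6972, 2.6180, 3.7321, 5.3028]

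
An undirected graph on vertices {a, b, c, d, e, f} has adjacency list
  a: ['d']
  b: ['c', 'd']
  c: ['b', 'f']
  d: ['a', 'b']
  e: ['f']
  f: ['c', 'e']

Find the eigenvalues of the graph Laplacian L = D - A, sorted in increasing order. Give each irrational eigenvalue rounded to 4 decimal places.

[0, 0.2679, 1, 2, 3, 3.7321]

Reading degrees in the order [a, b, c, d, e, f] gives [1, 2, 2, 2, 1, 2]; set D = diag(1, 2, 2, 2, 1, 2) and form L = D - A. Diagonalising L (or applying a numerical eigensolver to the 6x6 matrix) gives the spectrum above. The single zero eigenvalue shows the graph is connected. By the matrix-tree theorem the graph has (1/6) * product of the nonzero eigenvalues = 1 spanning tree.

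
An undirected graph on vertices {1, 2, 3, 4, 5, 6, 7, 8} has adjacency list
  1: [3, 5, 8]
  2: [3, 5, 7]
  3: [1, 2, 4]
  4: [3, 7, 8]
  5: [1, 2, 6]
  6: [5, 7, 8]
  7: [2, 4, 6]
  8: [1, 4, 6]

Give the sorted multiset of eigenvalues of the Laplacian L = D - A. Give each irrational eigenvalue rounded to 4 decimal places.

Reading degrees in the order [1, 2, 3, 4, 5, 6, 7, 8] gives [3, 3, 3, 3, 3, 3, 3, 3]; set D = diag(3, 3, 3, 3, 3, 3, 3, 3) and form L = D - A. Diagonalising L (or applying a numerical eigensolver to the 8x8 matrix) gives the spectrum above. The single zero eigenvalue shows the graph is connected. The largest eigenvalue, 6, is at most the vertex count 8.

[0, 2, 2, 2, 4, 4, 4, 6]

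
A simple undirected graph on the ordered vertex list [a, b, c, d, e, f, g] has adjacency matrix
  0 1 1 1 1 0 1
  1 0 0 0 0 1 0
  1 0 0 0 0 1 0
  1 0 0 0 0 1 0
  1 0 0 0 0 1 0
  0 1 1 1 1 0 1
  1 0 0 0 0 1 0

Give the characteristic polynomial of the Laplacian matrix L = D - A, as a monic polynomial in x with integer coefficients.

Reading degrees in the order [a, b, c, d, e, f, g] gives [5, 2, 2, 2, 2, 5, 2]; set D = diag(5, 2, 2, 2, 2, 5, 2) and form L = D - A. Computing det(xI - L) by cofactor expansion (or equivalently via sum-over-permutations) gives x^7 - 20x^6 + 155x^5 - 600x^4 + 1240x^3 - 1312x^2 + 560x. The coefficient of x^6 equals -trace(L) = -20, matching the sum of degrees. There is one zero in the spectrum, matching the 1 component.

x^7 - 20x^6 + 155x^5 - 600x^4 + 1240x^3 - 1312x^2 + 560x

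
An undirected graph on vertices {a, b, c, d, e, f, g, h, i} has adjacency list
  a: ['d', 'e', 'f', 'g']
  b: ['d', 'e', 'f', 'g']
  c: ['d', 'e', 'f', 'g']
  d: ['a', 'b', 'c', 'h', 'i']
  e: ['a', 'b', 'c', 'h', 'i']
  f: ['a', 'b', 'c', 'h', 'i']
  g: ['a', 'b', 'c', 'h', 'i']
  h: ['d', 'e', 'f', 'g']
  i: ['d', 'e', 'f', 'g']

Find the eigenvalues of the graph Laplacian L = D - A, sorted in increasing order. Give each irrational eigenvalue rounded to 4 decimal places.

Each diagonal entry of L is the vertex degree and each off-diagonal entry is -1 where an edge is present, 0 otherwise; in the order [a, b, c, d, e, f, g, h, i] the diagonal is [4, 4, 4, 5, 5, 5, 5, 4, 4]. Diagonalising L (or applying a numerical eigensolver to the 9x9 matrix) gives the spectrum above. The single zero eigenvalue shows the graph is connected.

[0, 4, 4, 4, 4, 5, 5, 5, 9]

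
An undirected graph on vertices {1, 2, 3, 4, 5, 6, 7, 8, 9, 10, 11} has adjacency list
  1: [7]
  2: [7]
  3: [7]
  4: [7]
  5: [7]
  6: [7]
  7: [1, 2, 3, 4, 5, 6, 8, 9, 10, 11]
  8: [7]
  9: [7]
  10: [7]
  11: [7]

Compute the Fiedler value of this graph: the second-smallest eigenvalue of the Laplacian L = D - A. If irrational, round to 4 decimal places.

1

Reading degrees in the order [1, 2, 3, 4, 5, 6, 7, 8, 9, 10, 11] gives [1, 1, 1, 1, 1, 1, 10, 1, 1, 1, 1]; set D = diag(1, 1, 1, 1, 1, 1, 10, 1, 1, 1, 1) and form L = D - A. The sorted Laplacian eigenvalues are [0, 1, 1, 1, 1, 1, 1, 1, 1, 1, 11]; the algebraic connectivity is the second entry, 1. By the matrix-tree theorem the graph has (1/11) * product of the nonzero eigenvalues = 1 spanning tree.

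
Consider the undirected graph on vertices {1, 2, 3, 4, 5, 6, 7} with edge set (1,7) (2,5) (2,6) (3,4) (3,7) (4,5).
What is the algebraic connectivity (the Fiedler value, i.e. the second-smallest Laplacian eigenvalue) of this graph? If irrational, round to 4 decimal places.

0.1981

Each diagonal entry of L is the vertex degree and each off-diagonal entry is -1 where an edge is present, 0 otherwise; in the order [1, 2, 3, 4, 5, 6, 7] the diagonal is [1, 2, 2, 2, 2, 1, 2]. The smallest Laplacian eigenvalue is always 0. The next one, lambda_2 = 0.1981, measures how hard the graph is to disconnect: larger values mean better connectivity. By the matrix-tree theorem the graph has (1/7) * product of the nonzero eigenvalues = 1 spanning tree.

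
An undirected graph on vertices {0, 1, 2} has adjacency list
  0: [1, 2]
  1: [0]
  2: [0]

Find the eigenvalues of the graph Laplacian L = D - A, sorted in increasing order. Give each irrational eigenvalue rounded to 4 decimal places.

Each diagonal entry of L is the vertex degree and each off-diagonal entry is -1 where an edge is present, 0 otherwise; in the order [0, 1, 2] the diagonal is [2, 1, 1]. Since every row of L sums to 0, the all-ones vector is in the kernel and 0 is an eigenvalue. By the matrix-tree theorem the graph has (1/3) * product of the nonzero eigenvalues = 1 spanning tree.

[0, 1, 3]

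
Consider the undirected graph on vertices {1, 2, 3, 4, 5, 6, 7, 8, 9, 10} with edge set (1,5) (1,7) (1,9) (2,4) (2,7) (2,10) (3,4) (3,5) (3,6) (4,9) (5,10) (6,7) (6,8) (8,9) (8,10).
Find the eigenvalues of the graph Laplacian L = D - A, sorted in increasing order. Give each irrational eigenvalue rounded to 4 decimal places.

[0, 2, 2, 2, 2, 2, 5, 5, 5, 5]

Each diagonal entry of L is the vertex degree and each off-diagonal entry is -1 where an edge is present, 0 otherwise; in the order [1, 2, 3, 4, 5, 6, 7, 8, 9, 10] the diagonal is [3, 3, 3, 3, 3, 3, 3, 3, 3, 3]. Diagonalising L (or applying a numerical eigensolver to the 10x10 matrix) gives the spectrum above. The single zero eigenvalue shows the graph is connected.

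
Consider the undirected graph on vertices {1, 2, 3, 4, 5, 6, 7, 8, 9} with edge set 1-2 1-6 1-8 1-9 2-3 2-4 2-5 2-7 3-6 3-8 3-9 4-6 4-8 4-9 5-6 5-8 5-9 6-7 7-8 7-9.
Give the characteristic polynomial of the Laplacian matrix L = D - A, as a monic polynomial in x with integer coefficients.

Reading degrees in the order [1, 2, 3, 4, 5, 6, 7, 8, 9] gives [4, 5, 4, 4, 4, 5, 4, 5, 5]; set D = diag(4, 5, 4, 4, 4, 5, 4, 5, 5) and form L = D - A. The eigenvalues of L are [0, 4, 4, 4, 4, 5, 5, 5, 9]; the characteristic polynomial is the product of (x - lambda_i), which multiplies out to x^9 - 40x^8 + 690x^7 - 6720x^6 + 40485x^5 - 154704x^4 + 366560x^3 - 492800x^2 + 288000x. The constant term is 0 because L is singular (the all-ones vector lies in its kernel).

x^9 - 40x^8 + 690x^7 - 6720x^6 + 40485x^5 - 154704x^4 + 366560x^3 - 492800x^2 + 288000x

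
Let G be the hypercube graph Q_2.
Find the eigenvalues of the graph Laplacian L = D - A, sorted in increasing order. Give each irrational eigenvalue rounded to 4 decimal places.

The graph has 4 vertices and degree multiset [2, 2, 2, 2]; D is the diagonal matrix of degrees and L = D - A. L is symmetric positive semidefinite, so every eigenvalue is real and nonnegative. The single zero eigenvalue shows the graph is connected. The eigenvalues sum to 8, which equals trace(L) = 2|E|.

[0, 2, 2, 4]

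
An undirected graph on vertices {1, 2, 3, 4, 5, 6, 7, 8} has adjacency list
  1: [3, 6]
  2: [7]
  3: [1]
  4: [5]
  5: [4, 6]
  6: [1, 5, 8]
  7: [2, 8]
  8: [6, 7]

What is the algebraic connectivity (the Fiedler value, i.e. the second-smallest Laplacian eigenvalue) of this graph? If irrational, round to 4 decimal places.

Reading degrees in the order [1, 2, 3, 4, 5, 6, 7, 8] gives [2, 1, 1, 1, 2, 3, 2, 2]; set D = diag(2, 1, 1, 1, 2, 3, 2, 2) and form L = D - A. The smallest Laplacian eigenvalue is always 0. The next one, lambda_2 = 0.2434, measures how hard the graph is to disconnect: larger values mean better connectivity. There is one zero in the spectrum, matching the 1 component. The largest eigenvalue, 4.4383, is at most the vertex count 8.

0.2434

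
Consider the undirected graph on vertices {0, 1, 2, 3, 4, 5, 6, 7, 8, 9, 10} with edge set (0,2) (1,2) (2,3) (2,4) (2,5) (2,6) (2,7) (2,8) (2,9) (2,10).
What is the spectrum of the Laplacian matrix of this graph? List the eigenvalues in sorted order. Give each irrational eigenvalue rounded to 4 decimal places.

With the vertex order [0, 1, 2, 3, 4, 5, 6, 7, 8, 9, 10], the degrees are [1, 1, 10, 1, 1, 1, 1, 1, 1, 1, 1], giving D = diag(1, 1, 10, 1, 1, 1, 1, 1, 1, 1, 1) and L = D - A. The multiplicity of 0 as a Laplacian eigenvalue equals the number of connected components. The single zero eigenvalue shows the graph is connected.

[0, 1, 1, 1, 1, 1, 1, 1, 1, 1, 11]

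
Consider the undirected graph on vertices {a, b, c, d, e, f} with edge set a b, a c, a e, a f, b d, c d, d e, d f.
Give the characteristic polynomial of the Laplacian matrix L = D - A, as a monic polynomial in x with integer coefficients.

x^6 - 16x^5 + 96x^4 - 272x^3 + 368x^2 - 192x

With the vertex order [a, b, c, d, e, f], the degrees are [4, 2, 2, 4, 2, 2], giving D = diag(4, 2, 2, 4, 2, 2) and L = D - A. Computing det(xI - L) by cofactor expansion (or equivalently via sum-over-permutations) gives x^6 - 16x^5 + 96x^4 - 272x^3 + 368x^2 - 192x. The constant term is 0 because L is singular (the all-ones vector lies in its kernel). The largest eigenvalue, 6, is at most the vertex count 6.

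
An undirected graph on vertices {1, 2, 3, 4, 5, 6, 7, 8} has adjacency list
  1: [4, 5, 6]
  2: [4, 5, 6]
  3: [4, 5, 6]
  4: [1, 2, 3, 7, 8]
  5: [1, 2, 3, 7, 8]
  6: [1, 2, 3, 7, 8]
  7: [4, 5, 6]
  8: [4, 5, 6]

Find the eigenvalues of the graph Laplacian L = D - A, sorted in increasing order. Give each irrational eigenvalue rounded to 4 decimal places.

[0, 3, 3, 3, 3, 5, 5, 8]

Each diagonal entry of L is the vertex degree and each off-diagonal entry is -1 where an edge is present, 0 otherwise; in the order [1, 2, 3, 4, 5, 6, 7, 8] the diagonal is [3, 3, 3, 5, 5, 5, 3, 3]. Diagonalising L (or applying a numerical eigensolver to the 8x8 matrix) gives the spectrum above. By the matrix-tree theorem the graph has (1/8) * product of the nonzero eigenvalues = 2025 spanning trees.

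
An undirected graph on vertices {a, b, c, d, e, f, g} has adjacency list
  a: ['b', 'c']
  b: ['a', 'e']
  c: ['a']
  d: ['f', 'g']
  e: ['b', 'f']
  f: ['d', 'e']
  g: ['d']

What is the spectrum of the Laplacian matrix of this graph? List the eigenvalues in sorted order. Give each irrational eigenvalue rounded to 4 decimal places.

[0, 0.1981, 0.7530, 1.5550, 2.4450, 3.2470, 3.8019]

With the vertex order [a, b, c, d, e, f, g], the degrees are [2, 2, 1, 2, 2, 2, 1], giving D = diag(2, 2, 1, 2, 2, 2, 1) and L = D - A. Since every row of L sums to 0, the all-ones vector is in the kernel and 0 is an eigenvalue. The largest eigenvalue, 3.8019, is at most the vertex count 7.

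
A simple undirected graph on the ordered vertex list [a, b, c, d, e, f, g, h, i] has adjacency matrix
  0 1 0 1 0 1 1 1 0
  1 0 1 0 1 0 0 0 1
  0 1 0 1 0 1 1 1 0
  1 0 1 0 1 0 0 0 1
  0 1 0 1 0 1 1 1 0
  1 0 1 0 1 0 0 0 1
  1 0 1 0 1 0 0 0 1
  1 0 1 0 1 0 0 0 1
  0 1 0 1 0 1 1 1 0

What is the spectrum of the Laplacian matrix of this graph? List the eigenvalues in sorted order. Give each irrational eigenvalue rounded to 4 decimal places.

Reading degrees in the order [a, b, c, d, e, f, g, h, i] gives [5, 4, 5, 4, 5, 4, 4, 4, 5]; set D = diag(5, 4, 5, 4, 5, 4, 4, 4, 5) and form L = D - A. Since every row of L sums to 0, the all-ones vector is in the kernel and 0 is an eigenvalue. The single zero eigenvalue shows the graph is connected. The largest eigenvalue, 9, is at most the vertex count 9.

[0, 4, 4, 4, 4, 5, 5, 5, 9]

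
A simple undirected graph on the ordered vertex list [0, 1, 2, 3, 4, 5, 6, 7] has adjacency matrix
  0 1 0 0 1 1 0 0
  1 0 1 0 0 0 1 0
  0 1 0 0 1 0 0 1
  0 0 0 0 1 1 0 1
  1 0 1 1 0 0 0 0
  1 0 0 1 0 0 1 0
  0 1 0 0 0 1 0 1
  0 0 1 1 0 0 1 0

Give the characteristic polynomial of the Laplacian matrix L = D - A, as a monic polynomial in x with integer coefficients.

x^8 - 24x^7 + 240x^6 - 1296x^5 + 4080x^4 - 7488x^3 + 7424x^2 - 3072x

Each diagonal entry of L is the vertex degree and each off-diagonal entry is -1 where an edge is present, 0 otherwise; in the order [0, 1, 2, 3, 4, 5, 6, 7] the diagonal is [3, 3, 3, 3, 3, 3, 3, 3]. The eigenvalues of L are [0, 2, 2, 2, 4, 4, 4, 6]; the characteristic polynomial is the product of (x - lambda_i), which multiplies out to x^8 - 24x^7 + 240x^6 - 1296x^5 + 4080x^4 - 7488x^3 + 7424x^2 - 3072x. The coefficient of x^7 equals -trace(L) = -24, matching the sum of degrees.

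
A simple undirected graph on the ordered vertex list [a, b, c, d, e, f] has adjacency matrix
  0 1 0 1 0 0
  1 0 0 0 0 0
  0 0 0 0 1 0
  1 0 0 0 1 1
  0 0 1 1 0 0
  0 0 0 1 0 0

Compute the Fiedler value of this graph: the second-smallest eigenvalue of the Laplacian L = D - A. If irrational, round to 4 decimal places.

0.3820

Reading degrees in the order [a, b, c, d, e, f] gives [2, 1, 1, 3, 2, 1]; set D = diag(2, 1, 1, 3, 2, 1) and form L = D - A. The sorted Laplacian eigenvalues are [0, 0.3820, 0.6972, 2, 2.6180, 4.3028]; the algebraic connectivity is the second entry, 0.3820. There is one zero in the spectrum, matching the 1 component. By the matrix-tree theorem the graph has (1/6) * product of the nonzero eigenvalues = 1 spanning tree.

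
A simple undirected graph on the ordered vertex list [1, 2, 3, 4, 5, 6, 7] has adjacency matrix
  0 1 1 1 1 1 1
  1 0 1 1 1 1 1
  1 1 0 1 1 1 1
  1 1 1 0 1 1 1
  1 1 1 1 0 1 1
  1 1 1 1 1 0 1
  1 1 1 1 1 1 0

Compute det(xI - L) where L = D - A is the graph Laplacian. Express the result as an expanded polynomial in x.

x^7 - 42x^6 + 735x^5 - 6860x^4 + 36015x^3 - 100842x^2 + 117649x

Each diagonal entry of L is the vertex degree and each off-diagonal entry is -1 where an edge is present, 0 otherwise; in the order [1, 2, 3, 4, 5, 6, 7] the diagonal is [6, 6, 6, 6, 6, 6, 6]. Computing det(xI - L) by cofactor expansion (or equivalently via sum-over-permutations) gives x^7 - 42x^6 + 735x^5 - 6860x^4 + 36015x^3 - 100842x^2 + 117649x. The coefficient of x^6 equals -trace(L) = -42, matching the sum of degrees. There is one zero in the spectrum, matching the 1 component.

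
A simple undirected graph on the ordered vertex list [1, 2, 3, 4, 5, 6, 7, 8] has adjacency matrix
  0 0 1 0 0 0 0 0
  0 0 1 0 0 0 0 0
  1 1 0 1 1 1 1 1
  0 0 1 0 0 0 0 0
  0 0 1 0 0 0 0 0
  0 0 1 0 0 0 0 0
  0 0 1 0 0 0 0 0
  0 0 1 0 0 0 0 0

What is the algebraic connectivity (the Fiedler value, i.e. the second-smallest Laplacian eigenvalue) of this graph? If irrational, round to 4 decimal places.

1

With the vertex order [1, 2, 3, 4, 5, 6, 7, 8], the degrees are [1, 1, 7, 1, 1, 1, 1, 1], giving D = diag(1, 1, 7, 1, 1, 1, 1, 1) and L = D - A. Computing the eigenvalues of L and sorting gives [0, 1, 1, 1, 1, 1, 1, 8]. The Fiedler value lambda_2 = 1 is strictly positive, so the graph is connected.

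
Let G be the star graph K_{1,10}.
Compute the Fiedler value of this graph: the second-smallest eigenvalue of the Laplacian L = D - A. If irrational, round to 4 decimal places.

1

The graph has 11 vertices and degree multiset [10, 1, 1, 1, 1, 1, 1, 1, 1, 1, 1]; D is the diagonal matrix of degrees and L = D - A. The smallest Laplacian eigenvalue is always 0. The next one, lambda_2 = 1, measures how hard the graph is to disconnect: larger values mean better connectivity. There is one zero in the spectrum, matching the 1 component.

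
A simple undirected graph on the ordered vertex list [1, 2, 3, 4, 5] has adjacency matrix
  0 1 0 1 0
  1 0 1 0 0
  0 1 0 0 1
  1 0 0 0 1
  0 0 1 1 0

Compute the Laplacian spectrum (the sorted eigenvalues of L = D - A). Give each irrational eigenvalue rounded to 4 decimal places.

Each diagonal entry of L is the vertex degree and each off-diagonal entry is -1 where an edge is present, 0 otherwise; in the order [1, 2, 3, 4, 5] the diagonal is [2, 2, 2, 2, 2]. The multiplicity of 0 as a Laplacian eigenvalue equals the number of connected components. The single zero eigenvalue shows the graph is connected. There is one zero in the spectrum, matching the 1 component.

[0, 1.3820, 1.3820, 3.6180, 3.6180]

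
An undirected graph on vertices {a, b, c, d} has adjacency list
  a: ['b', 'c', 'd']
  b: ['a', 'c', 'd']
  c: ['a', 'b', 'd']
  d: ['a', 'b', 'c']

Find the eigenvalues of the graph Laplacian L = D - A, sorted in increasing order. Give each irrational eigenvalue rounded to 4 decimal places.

[0, 4, 4, 4]

Each diagonal entry of L is the vertex degree and each off-diagonal entry is -1 where an edge is present, 0 otherwise; in the order [a, b, c, d] the diagonal is [3, 3, 3, 3]. Diagonalising L (or applying a numerical eigensolver to the 4x4 matrix) gives the spectrum above. The single zero eigenvalue shows the graph is connected. There is one zero in the spectrum, matching the 1 component.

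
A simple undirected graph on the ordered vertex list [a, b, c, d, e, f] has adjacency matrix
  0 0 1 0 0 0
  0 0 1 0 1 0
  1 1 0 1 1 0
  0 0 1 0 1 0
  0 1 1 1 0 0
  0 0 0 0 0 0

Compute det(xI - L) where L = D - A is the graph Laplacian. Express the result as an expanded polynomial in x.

With the vertex order [a, b, c, d, e, f], the degrees are [1, 2, 4, 2, 3, 0], giving D = diag(1, 2, 4, 2, 3, 0) and L = D - A. L has integer entries, so p(x) = det(xI - L) has integer coefficients. Expanding the determinant yields x^6 - 12x^5 + 49x^4 - 78x^3 + 40x^2. Since p(0) = det(-L) = 0, x divides p(x). The largest eigenvalue, 5, is at most the vertex count 6.

x^6 - 12x^5 + 49x^4 - 78x^3 + 40x^2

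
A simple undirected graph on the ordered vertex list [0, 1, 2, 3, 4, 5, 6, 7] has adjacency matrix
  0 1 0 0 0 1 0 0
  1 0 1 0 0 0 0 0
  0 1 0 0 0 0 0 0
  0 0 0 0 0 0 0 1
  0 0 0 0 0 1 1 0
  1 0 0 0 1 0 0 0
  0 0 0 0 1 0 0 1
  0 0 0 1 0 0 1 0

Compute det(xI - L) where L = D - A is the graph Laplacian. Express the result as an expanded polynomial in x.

x^8 - 14x^7 + 78x^6 - 220x^5 + 330x^4 - 252x^3 + 84x^2 - 8x

Each diagonal entry of L is the vertex degree and each off-diagonal entry is -1 where an edge is present, 0 otherwise; in the order [0, 1, 2, 3, 4, 5, 6, 7] the diagonal is [2, 2, 1, 1, 2, 2, 2, 2]. L has integer entries, so p(x) = det(xI - L) has integer coefficients. Expanding the determinant yields x^8 - 14x^7 + 78x^6 - 220x^5 + 330x^4 - 252x^3 + 84x^2 - 8x. The constant term is 0 because L is singular (the all-ones vector lies in its kernel). There is one zero in the spectrum, matching the 1 component.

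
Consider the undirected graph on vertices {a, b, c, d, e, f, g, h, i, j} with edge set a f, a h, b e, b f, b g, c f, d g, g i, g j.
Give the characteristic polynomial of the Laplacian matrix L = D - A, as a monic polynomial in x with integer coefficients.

x^10 - 18x^9 + 131x^8 - 502x^7 + 1110x^6 - 1464x^5 + 1150x^4 - 516x^3 + 118x^2 - 10x

Each diagonal entry of L is the vertex degree and each off-diagonal entry is -1 where an edge is present, 0 otherwise; in the order [a, b, c, d, e, f, g, h, i, j] the diagonal is [2, 3, 1, 1, 1, 3, 4, 1, 1, 1]. L has integer entries, so p(x) = det(xI - L) has integer coefficients. Expanding the determinant yields x^10 - 18x^9 + 131x^8 - 502x^7 + 1110x^6 - 1464x^5 + 1150x^4 - 516x^3 + 118x^2 - 10x. The constant term is 0 because L is singular (the all-ones vector lies in its kernel). By the matrix-tree theorem the graph has (1/10) * product of the nonzero eigenvalues = 1 spanning tree.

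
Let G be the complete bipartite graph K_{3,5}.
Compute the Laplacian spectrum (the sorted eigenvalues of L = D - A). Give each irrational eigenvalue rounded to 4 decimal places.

[0, 3, 3, 3, 3, 5, 5, 8]

The graph has 8 vertices and degree multiset [5, 5, 5, 3, 3, 3, 3, 3]; D is the diagonal matrix of degrees and L = D - A. The multiplicity of 0 as a Laplacian eigenvalue equals the number of connected components.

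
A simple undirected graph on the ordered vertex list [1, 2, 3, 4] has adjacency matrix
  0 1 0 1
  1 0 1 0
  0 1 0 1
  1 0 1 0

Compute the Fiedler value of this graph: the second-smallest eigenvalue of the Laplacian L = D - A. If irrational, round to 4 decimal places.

2

With the vertex order [1, 2, 3, 4], the degrees are [2, 2, 2, 2], giving D = diag(2, 2, 2, 2) and L = D - A. Computing the eigenvalues of L and sorting gives [0, 2, 2, 4]. The Fiedler value lambda_2 = 2 is strictly positive, so the graph is connected. The eigenvalues sum to 8, which equals trace(L) = 2|E|. The largest eigenvalue, 4, is at most the vertex count 4.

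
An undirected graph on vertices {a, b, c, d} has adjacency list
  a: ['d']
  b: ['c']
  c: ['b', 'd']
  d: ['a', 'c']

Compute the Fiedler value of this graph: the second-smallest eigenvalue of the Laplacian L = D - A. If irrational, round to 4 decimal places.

0.5858

Reading degrees in the order [a, b, c, d] gives [1, 1, 2, 2]; set D = diag(1, 1, 2, 2) and form L = D - A. Computing the eigenvalues of L and sorting gives [0, 0.5858, 2, 3.4142]. The Fiedler value lambda_2 = 0.5858 is strictly positive, so the graph is connected. The eigenvalues sum to 6, which equals trace(L) = 2|E|. There is one zero in the spectrum, matching the 1 component.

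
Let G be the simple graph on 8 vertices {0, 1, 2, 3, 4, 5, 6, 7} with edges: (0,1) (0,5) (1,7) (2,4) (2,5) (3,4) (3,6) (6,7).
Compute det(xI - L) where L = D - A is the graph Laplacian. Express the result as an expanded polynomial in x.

x^8 - 16x^7 + 104x^6 - 352x^5 + 660x^4 - 672x^3 + 336x^2 - 64x

Each diagonal entry of L is the vertex degree and each off-diagonal entry is -1 where an edge is present, 0 otherwise; in the order [0, 1, 2, 3, 4, 5, 6, 7] the diagonal is [2, 2, 2, 2, 2, 2, 2, 2]. L has integer entries, so p(x) = det(xI - L) has integer coefficients. Expanding the determinant yields x^8 - 16x^7 + 104x^6 - 352x^5 + 660x^4 - 672x^3 + 336x^2 - 64x. The coefficient of x^7 equals -trace(L) = -16, matching the sum of degrees. There is one zero in the spectrum, matching the 1 component. By the matrix-tree theorem the graph has (1/8) * product of the nonzero eigenvalues = 8 spanning trees.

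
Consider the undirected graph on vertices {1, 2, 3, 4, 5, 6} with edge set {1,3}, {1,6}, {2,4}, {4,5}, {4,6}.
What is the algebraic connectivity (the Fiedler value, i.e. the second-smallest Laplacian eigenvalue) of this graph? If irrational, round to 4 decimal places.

0.3249

Each diagonal entry of L is the vertex degree and each off-diagonal entry is -1 where an edge is present, 0 otherwise; in the order [1, 2, 3, 4, 5, 6] the diagonal is [2, 1, 1, 3, 1, 2]. The smallest Laplacian eigenvalue is always 0. The next one, lambda_2 = 0.3249, measures how hard the graph is to disconnect: larger values mean better connectivity. There is one zero in the spectrum, matching the 1 component.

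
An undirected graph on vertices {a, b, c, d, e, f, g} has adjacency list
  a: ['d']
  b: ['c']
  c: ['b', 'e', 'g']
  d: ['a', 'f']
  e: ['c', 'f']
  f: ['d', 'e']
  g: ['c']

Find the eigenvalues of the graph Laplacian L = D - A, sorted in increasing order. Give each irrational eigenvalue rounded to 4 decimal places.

[0, 0.2254, 1, 1, 2.1859, 3.3604, 4.2283]

With the vertex order [a, b, c, d, e, f, g], the degrees are [1, 1, 3, 2, 2, 2, 1], giving D = diag(1, 1, 3, 2, 2, 2, 1) and L = D - A. Since every row of L sums to 0, the all-ones vector is in the kernel and 0 is an eigenvalue. There is one zero in the spectrum, matching the 1 component.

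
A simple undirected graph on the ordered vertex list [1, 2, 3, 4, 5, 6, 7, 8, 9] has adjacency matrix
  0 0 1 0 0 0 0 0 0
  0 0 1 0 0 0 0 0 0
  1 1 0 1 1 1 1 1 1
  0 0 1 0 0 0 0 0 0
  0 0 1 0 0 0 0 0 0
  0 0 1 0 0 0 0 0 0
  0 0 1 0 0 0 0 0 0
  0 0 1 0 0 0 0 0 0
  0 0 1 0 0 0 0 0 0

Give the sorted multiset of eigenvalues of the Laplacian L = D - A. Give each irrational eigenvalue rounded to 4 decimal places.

Each diagonal entry of L is the vertex degree and each off-diagonal entry is -1 where an edge is present, 0 otherwise; in the order [1, 2, 3, 4, 5, 6, 7, 8, 9] the diagonal is [1, 1, 8, 1, 1, 1, 1, 1, 1]. Diagonalising L (or applying a numerical eigensolver to the 9x9 matrix) gives the spectrum above. The largest eigenvalue, 9, is at most the vertex count 9. By the matrix-tree theorem the graph has (1/9) * product of the nonzero eigenvalues = 1 spanning tree.

[0, 1, 1, 1, 1, 1, 1, 1, 9]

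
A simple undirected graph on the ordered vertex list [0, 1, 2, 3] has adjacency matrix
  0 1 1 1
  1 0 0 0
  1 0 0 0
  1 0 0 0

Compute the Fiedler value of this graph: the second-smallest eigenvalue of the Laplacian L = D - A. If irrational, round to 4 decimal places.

Reading degrees in the order [0, 1, 2, 3] gives [3, 1, 1, 1]; set D = diag(3, 1, 1, 1) and form L = D - A. The sorted Laplacian eigenvalues are [0, 1, 1, 4]; the algebraic connectivity is the second entry, 1. The largest eigenvalue, 4, is at most the vertex count 4. The eigenvalues sum to 6, which equals trace(L) = 2|E|.

1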